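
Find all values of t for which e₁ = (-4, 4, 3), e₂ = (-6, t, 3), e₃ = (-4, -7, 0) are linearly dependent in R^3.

The set is linearly dependent precisely when det[e₁; e₂; e₃] = 0.
Cofactor expansion gives det = 12*t - 6.
Solving 12*t - 6 = 0 yields t = 1/2.

t = 1/2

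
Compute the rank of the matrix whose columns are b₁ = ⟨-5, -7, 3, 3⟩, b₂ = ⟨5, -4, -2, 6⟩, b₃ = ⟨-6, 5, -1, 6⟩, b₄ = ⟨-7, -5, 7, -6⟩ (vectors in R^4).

4

Row-reduce the 4×4 matrix with these as rows.
Reduction leaves 4 leading entries, giving rank 4.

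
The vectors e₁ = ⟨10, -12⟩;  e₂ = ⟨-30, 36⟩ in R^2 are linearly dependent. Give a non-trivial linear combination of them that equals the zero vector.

3e₁ + e₂ = 0

Set up α₁e₁ + α₂e₂ = 0 and solve the homogeneous system.
The free variable yields coefficients (3, 1) (any nonzero multiple also works).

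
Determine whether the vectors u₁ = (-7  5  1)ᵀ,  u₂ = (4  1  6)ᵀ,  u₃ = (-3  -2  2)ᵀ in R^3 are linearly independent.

linearly independent

The matrix [u₁|u₂|u₃] has determinant -233.
A nonzero determinant means the columns are linearly independent.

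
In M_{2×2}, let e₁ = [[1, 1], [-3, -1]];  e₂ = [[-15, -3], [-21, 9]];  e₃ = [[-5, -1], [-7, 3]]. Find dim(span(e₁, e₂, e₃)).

Use coordinates relative to {E₁₁, E₁₂, E₂₁, E₂₂}.
Form the matrix with e₁, e₂, e₃ as columns and reduce.
The echelon form has 2 nonzero rows, so the rank is 2.

2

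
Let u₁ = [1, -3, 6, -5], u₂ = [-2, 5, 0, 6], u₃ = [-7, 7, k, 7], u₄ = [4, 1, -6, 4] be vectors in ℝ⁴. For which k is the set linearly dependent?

k = 0

Dependence holds iff the 4×4 matrix [u₁ u₂ u₃ u₄] is singular.
Cofactor expansion gives det = 28*k.
Setting this to zero gives k = 0.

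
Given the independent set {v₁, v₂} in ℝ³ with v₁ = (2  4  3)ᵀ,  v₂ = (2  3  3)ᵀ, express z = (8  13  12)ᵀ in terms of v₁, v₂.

Since v₁, v₂ are independent, the coefficients expressing z are uniquely determined by a linear system.
Row-reducing the augmented matrix gives the unique coefficients (a₁, a₂) = (1, 3).

z = v₁ + 3v₂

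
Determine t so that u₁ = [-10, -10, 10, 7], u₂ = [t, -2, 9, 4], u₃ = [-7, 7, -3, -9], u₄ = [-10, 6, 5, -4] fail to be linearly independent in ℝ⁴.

Dependence holds iff the 4×4 matrix [u₁ u₂ u₃ u₄] is singular.
Expanding, det = 459*t + 3366.
Solving 459*t + 3366 = 0 yields t = -22/3.

t = -22/3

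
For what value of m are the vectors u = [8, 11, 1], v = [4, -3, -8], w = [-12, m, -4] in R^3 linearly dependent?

Place the vectors as rows of a 3×3 matrix; dependence ⇔ determinant zero.
Expanding, det = 68*m + 1292.
This vanishes exactly when m = -19.

m = -19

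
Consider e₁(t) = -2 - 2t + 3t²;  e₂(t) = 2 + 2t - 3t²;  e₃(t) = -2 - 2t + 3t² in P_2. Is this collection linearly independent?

Write each element as a coordinate vector in ℝ³ using {1, t, t²}.
Form the 3×3 matrix with these as columns; its determinant is 0.
A zero determinant means the columns are linearly dependent.

linearly dependent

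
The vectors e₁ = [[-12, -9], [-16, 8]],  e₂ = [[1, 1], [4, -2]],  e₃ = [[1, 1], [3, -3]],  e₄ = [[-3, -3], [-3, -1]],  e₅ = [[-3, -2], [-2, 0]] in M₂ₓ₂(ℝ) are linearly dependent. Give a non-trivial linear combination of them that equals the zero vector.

Take coordinates with respect to {E₁₁, E₁₂, E₂₁, E₂₂}.
Row-reduce the matrix with e₁, e₂, e₃, e₄, e₅ as columns; the null space gives the coefficients.
The free variable yields coefficients (1, 1, 2, 0, -3) (any nonzero multiple also works).

e₁ + e₂ + 2e₃ - 3e₅ = 0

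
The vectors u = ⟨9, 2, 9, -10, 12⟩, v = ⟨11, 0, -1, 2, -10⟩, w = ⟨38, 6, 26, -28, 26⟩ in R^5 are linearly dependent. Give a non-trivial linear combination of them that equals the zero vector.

Solve the homogeneous system with u, v, w as columns by row-reducing the coefficient matrix.
A generator of the null space is (3, 1, -1).

3u + v - w = 0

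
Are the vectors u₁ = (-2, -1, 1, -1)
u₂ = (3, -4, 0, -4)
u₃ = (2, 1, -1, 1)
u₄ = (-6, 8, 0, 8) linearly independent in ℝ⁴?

linearly dependent

Place the vectors as rows of a 4×4 matrix and reduce to echelon form.
The reduction yields 2 nonzero rows, so the rank is 2.
Since rank 2 < 4, the set is linearly dependent.
Indeed u₁ + u₃ = 0.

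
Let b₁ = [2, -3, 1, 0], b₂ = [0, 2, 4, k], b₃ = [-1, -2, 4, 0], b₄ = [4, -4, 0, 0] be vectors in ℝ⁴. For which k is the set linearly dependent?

k = 0

The vectors are dependent exactly when the determinant of the matrix with rows b₁, b₂, b₃, b₄ vanishes.
The determinant works out to -4*k.
Setting this to zero gives k = 0.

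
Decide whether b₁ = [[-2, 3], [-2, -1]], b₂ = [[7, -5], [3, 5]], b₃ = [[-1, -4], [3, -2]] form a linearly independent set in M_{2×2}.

Write each element as a coordinate vector in ℝ⁴ using {E₁₁, E₁₂, E₂₁, E₂₂}.
Place the vectors as rows of a 3×4 matrix and reduce to echelon form.
The reduction yields 2 nonzero rows, so the rank is 2.
Since rank 2 < 3, the set is linearly dependent.

linearly dependent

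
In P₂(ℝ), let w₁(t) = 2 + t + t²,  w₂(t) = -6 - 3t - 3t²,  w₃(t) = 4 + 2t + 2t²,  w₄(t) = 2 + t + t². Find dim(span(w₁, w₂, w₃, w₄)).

dim = 1

Represent each element by its coordinate vector in ℝ³.
Apply Gaussian elimination to the matrix whose rows are w₁, w₂, w₃, w₄.
Exactly 1 pivot survives; hence the rank is 1.
(With 4 elements in a 3-dimensional space the rank is at most 3.)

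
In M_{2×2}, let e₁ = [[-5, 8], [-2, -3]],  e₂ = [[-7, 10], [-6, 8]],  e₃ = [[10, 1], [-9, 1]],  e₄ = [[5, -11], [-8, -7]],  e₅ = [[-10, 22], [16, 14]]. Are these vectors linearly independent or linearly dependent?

Take coordinates with respect to the standard basis {E₁₁, E₁₂, E₂₁, E₂₂}.
There are 5 vectors in a 4-dimensional space, so they cannot be linearly independent.

linearly dependent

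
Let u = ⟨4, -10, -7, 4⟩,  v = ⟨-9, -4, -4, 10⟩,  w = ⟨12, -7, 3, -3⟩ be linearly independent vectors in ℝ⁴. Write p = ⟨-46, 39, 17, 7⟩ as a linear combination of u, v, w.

Solve the system with u, v, w as columns and p as the right-hand side.
Row-reducing the augmented matrix gives the unique coefficients (c₁, c₂, c₃) = (-4, 2, -1).

p = -4u + 2v - w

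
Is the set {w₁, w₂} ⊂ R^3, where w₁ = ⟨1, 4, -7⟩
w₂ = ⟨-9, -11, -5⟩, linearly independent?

linearly independent

Place the vectors as rows of a 2×3 matrix and reduce to echelon form.
The reduction yields 2 nonzero rows, so the rank is 2.
Since rank = 2 (the number of vectors), the set is linearly independent.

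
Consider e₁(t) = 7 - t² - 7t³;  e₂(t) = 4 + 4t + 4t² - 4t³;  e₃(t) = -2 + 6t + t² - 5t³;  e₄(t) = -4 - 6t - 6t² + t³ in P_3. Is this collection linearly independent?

Take coordinates with respect to the standard basis {1, t, …, t³}.
The matrix [e₁|e₂|e₃|e₄] has determinant 572.
A nonzero determinant means the columns are linearly independent.

linearly independent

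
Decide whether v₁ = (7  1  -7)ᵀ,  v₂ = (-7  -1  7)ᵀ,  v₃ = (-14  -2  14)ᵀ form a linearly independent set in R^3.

linearly dependent

Row-reduce the matrix whose columns are v₁, v₂, v₃.
The reduction yields 1 nonzero row, so the rank is 1.
Since rank 1 < 3, the set is linearly dependent.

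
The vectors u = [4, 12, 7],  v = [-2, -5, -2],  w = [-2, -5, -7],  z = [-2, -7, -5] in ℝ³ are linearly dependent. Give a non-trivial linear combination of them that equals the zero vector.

Write the vectors as columns of a matrix and find a nonzero vector in its null space.
The free variable yields coefficients (1, 1, 0, 1) (any nonzero multiple also works).

u + v + z = 0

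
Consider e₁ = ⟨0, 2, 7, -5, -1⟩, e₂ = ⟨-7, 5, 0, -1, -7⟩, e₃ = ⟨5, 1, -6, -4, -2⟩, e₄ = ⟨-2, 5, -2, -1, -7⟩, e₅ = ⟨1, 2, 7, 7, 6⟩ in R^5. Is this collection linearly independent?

linearly independent

Form the 5×5 matrix with these as columns; its determinant is -8469.
A nonzero determinant means the columns are linearly independent.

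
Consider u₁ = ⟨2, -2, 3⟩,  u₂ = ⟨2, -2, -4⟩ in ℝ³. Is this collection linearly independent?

Place the vectors as rows of a 2×3 matrix and reduce to echelon form.
The reduction yields 2 nonzero rows, so the rank is 2.
Since rank = 2 (the number of vectors), the set is linearly independent.

linearly independent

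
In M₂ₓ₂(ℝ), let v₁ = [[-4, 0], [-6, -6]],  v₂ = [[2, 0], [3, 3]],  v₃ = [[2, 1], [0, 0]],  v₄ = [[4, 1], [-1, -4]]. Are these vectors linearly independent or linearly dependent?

linearly dependent

Take coordinates with respect to the standard basis {E₁₁, E₁₂, E₂₁, E₂₂}.
One vector is a scalar multiple of another, so the set is dependent.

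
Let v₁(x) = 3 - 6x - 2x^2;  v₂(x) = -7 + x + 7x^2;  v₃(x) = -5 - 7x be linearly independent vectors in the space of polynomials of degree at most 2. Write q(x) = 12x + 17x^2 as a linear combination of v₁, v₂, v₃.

q = 2v₁ + 3v₂ - 3v₃

Work in coordinates with respect to the standard basis {1, x, x^2}.
Write q = c₁v₁ + … + c₃v₃ and equate components.
Back-substitution yields (c₁, c₂, c₃) = (2, 3, -3).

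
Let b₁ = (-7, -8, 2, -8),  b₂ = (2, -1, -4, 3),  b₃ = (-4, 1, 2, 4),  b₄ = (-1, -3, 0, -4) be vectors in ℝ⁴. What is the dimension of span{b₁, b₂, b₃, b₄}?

dim = 3

Row-reduce the 4×4 matrix with these as rows.
Reduction leaves 3 leading entries, giving rank 3.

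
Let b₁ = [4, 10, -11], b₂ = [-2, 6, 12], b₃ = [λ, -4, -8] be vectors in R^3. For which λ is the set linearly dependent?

Place the vectors as rows of a 3×3 matrix; dependence ⇔ determinant zero.
Cofactor expansion gives det = 186*λ - 248.
Solving 186*λ - 248 = 0 yields λ = 4/3.

λ = 4/3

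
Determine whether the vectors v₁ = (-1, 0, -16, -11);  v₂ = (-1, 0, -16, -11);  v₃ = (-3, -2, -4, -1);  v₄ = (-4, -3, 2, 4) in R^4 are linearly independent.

Row-reduce the matrix whose columns are v₁, v₂, v₃, v₄.
The reduction yields 2 nonzero rows, so the rank is 2.
Since rank 2 < 4, the set is linearly dependent.
Indeed v₁ - v₂ = 0.

linearly dependent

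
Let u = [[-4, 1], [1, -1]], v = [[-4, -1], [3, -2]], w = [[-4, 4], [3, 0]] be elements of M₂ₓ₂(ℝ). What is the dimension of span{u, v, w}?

3

Use coordinates relative to {E₁₁, E₁₂, E₂₁, E₂₂}.
Form the matrix with u, v, w as columns and reduce.
There are 3 pivot columns, so rank = 3.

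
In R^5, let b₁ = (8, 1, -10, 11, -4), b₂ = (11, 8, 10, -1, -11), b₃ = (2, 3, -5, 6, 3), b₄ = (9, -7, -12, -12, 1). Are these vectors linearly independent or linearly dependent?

linearly independent

Place the vectors as rows of a 4×5 matrix and reduce to echelon form.
The reduction yields 4 nonzero rows, so the rank is 4.
Since rank = 4 (the number of vectors), the set is linearly independent.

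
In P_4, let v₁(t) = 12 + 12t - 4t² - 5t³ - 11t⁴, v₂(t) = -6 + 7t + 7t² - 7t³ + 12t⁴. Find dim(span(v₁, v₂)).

Pass to coordinate vectors with respect to the basis {1, t, …, t⁴}.
Apply Gaussian elimination to the matrix whose rows are v₁, v₂.
Reduction leaves 2 leading entries, giving rank 2.

2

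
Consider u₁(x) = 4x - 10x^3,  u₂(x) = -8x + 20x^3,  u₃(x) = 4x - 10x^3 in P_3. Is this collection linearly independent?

Take coordinates with respect to the standard basis {1, x, …, x^3}.
Two of the vectors are equal, giving an immediate dependence.

linearly dependent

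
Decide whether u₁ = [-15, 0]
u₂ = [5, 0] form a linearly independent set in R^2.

linearly dependent

The matrix [u₁|u₂] has determinant 0.
A zero determinant means the columns are linearly dependent.
Indeed u₁ + 3u₂ = 0.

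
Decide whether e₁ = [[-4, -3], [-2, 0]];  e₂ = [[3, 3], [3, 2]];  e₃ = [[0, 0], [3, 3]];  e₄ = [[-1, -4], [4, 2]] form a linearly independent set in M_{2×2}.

Take coordinates with respect to the standard basis {E₁₁, E₁₂, E₂₁, E₂₂}.
Row-reduce the matrix whose columns are e₁, e₂, e₃, e₄.
The reduction yields 4 nonzero rows, so the rank is 4.
Since rank = 4 (the number of vectors), the set is linearly independent.

linearly independent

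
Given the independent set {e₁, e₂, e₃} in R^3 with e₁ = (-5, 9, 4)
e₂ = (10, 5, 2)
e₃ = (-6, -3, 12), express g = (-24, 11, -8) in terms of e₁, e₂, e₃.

Since e₁, e₂, e₃ are independent, the coefficients expressing g are uniquely determined by a linear system.
Back-substitution yields (a₁, a₂, a₃) = (2, -2, -1).

g = 2e₁ - 2e₂ - e₃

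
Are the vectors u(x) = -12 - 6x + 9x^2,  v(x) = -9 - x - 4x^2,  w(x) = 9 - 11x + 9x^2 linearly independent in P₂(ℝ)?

Take coordinates with respect to the standard basis {1, x, x^2}.
Form the 3×3 matrix with these as columns; its determinant is 1338.
A nonzero determinant means the columns are linearly independent.

linearly independent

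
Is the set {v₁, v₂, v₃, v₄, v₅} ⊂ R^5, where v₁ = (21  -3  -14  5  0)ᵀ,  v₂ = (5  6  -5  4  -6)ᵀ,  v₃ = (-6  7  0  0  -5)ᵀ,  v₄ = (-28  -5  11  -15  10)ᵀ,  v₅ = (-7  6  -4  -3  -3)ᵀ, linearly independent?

linearly dependent

Form the 5×5 matrix with these as columns; its determinant is 0.
A zero determinant means the columns are linearly dependent.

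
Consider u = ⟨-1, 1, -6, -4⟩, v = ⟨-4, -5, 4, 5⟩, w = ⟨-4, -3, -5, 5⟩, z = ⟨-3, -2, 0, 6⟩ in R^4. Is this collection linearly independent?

linearly independent

Form the 4×4 matrix with these as columns; its determinant is -261.
A nonzero determinant means the columns are linearly independent.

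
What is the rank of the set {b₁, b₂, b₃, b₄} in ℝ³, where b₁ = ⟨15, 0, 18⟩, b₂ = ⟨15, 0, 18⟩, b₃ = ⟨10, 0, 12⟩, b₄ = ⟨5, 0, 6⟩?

rank 1

Apply Gaussian elimination to the matrix whose rows are b₁, b₂, b₃, b₄.
There is 1 pivot column, so rank = 1.
(With 4 elements in a 3-dimensional space the rank is at most 3.)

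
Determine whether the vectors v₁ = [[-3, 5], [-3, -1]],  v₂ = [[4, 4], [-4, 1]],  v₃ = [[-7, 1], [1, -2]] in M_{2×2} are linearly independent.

linearly dependent

Take coordinates with respect to the standard basis {E₁₁, E₁₂, E₂₁, E₂₂}.
Row-reduce the matrix whose columns are v₁, v₂, v₃.
The reduction yields 2 nonzero rows, so the rank is 2.
Since rank 2 < 3, the set is linearly dependent.
Indeed v₁ - v₂ - v₃ = 0.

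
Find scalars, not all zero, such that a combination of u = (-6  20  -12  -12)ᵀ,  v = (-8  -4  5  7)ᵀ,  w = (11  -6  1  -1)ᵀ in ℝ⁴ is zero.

Set up α₁u + … + α₃w = 0 and solve the homogeneous system.
One solution (up to scaling) is (1, 2, 2).

u + 2v + 2w = 0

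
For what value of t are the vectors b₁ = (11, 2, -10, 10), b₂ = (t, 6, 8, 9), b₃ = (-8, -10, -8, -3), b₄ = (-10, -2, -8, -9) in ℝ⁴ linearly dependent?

The vectors are dependent exactly when the determinant of the matrix with rows b₁, b₂, b₃, b₄ vanishes.
Expanding, det = 18912 - 1576*t.
This vanishes exactly when t = 12.

t = 12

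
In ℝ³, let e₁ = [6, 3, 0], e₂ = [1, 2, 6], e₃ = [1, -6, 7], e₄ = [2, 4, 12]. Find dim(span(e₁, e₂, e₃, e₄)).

Form the matrix with e₁, e₂, e₃, e₄ as columns and reduce.
Exactly 3 pivots survive; hence the rank is 3.
(With 4 elements in a 3-dimensional space the rank is at most 3.)

3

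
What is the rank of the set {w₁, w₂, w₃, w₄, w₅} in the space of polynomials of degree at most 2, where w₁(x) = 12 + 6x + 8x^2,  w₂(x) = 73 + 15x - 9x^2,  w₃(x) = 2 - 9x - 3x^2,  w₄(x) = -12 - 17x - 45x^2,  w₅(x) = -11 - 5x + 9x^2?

Represent each element by its coordinate vector in ℝ³.
Put the 3×5 matrix [w₁|w₂|w₃|w₄|w₅] into echelon form.
There are 3 pivot columns, so rank = 3.
(With 5 elements in a 3-dimensional space the rank is at most 3.)

rank 3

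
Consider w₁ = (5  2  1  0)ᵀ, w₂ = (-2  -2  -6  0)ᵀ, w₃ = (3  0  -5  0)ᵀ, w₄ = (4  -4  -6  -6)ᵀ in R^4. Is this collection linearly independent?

Place the vectors as rows of a 4×4 matrix and reduce to echelon form.
The reduction yields 3 nonzero rows, so the rank is 3.
Since rank 3 < 4, the set is linearly dependent.

linearly dependent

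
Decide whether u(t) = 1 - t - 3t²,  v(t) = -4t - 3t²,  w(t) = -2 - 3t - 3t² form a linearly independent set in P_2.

linearly independent

Write each element as a coordinate vector in ℝ³ using {1, t, t²}.
Place the vectors as rows of a 3×3 matrix and reduce to echelon form.
The reduction yields 3 nonzero rows, so the rank is 3.
Since rank = 3 (the number of vectors), the set is linearly independent.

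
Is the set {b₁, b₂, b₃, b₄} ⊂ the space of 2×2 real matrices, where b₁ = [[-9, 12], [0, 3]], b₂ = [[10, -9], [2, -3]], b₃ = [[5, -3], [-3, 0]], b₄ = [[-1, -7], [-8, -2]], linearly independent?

Write each element as a coordinate vector in ℝ⁴ using {E₁₁, E₁₂, E₂₁, E₂₂}.
Form the 4×4 matrix with these as columns; its determinant is -534.
A nonzero determinant means the columns are linearly independent.

linearly independent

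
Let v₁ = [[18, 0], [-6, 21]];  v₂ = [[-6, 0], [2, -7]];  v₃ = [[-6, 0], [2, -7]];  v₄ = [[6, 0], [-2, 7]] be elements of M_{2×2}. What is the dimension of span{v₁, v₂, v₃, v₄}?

Pass to coordinate vectors with respect to the basis {E₁₁, E₁₂, E₂₁, E₂₂}.
Row-reduce the 4×4 matrix with these as rows.
Exactly 1 pivot survives; hence the rank is 1.

1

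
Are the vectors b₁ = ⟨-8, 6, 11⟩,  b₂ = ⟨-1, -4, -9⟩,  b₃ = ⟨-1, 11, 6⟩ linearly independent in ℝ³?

linearly independent

Form the 3×3 matrix with these as columns; its determinant is -675.
A nonzero determinant means the columns are linearly independent.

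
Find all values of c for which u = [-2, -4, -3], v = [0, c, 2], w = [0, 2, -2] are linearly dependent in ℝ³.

The set is linearly dependent precisely when det[u; v; w] = 0.
The determinant works out to 4*c + 8.
This vanishes exactly when c = -2.

c = -2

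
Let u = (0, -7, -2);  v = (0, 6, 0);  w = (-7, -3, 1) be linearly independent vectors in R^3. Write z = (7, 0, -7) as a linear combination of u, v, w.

z = 3u + 3v - w

Set up the augmented matrix [u | v | w | z] and row-reduce.
The system has the unique solution (a₁, a₂, a₃) = (3, 3, -1).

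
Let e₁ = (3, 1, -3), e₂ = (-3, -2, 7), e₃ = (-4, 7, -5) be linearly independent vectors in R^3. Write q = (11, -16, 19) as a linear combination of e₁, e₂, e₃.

Write q = α₁e₁ + … + α₃e₃ and equate components.
Row-reducing the augmented matrix gives the unique coefficients (α₁, α₂, α₃) = (4, 3, -2).

q = 4e₁ + 3e₂ - 2e₃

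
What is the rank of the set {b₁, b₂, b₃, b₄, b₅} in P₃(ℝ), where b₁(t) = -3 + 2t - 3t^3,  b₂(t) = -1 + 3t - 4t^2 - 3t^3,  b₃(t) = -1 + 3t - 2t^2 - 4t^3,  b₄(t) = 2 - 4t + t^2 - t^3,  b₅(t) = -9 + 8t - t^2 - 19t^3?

Use coordinates relative to {1, t, …, t^3}.
Row-reduce the 5×4 matrix with these as rows.
There are 4 pivot columns, so rank = 4.
(With 5 elements in a 4-dimensional space the rank is at most 4.)

4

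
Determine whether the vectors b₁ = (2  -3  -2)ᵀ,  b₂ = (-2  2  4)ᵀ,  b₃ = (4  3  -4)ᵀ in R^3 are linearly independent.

linearly independent

The matrix [b₁|b₂|b₃] has determinant -36.
A nonzero determinant means the columns are linearly independent.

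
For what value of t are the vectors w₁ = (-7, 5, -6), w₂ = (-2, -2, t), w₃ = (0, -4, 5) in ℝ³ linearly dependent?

The vectors are dependent exactly when the determinant of the matrix with rows w₁, w₂, w₃ vanishes.
The determinant works out to 72 - 28*t.
This vanishes exactly when t = 18/7.

t = 18/7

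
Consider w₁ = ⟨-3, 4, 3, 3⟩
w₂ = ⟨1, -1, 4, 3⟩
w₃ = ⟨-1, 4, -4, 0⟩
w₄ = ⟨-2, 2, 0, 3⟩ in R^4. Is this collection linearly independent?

linearly independent

Row-reduce the matrix whose columns are w₁, w₂, w₃, w₄.
The reduction yields 4 nonzero rows, so the rank is 4.
Since rank = 4 (the number of vectors), the set is linearly independent.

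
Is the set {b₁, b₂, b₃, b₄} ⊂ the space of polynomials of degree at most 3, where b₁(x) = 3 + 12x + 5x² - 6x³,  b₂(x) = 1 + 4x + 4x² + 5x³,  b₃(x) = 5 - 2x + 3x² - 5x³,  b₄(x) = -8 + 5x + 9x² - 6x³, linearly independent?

linearly independent

Write each element as a coordinate vector in ℝ⁴ using {1, x, …, x³}.
The matrix [b₁|b₂|b₃|b₄] has determinant -8267.
A nonzero determinant means the columns are linearly independent.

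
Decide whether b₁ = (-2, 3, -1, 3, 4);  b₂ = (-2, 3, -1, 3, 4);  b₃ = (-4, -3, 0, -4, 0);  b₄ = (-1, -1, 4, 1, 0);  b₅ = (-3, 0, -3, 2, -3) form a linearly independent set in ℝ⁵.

linearly dependent

Two of the vectors are equal, giving an immediate dependence.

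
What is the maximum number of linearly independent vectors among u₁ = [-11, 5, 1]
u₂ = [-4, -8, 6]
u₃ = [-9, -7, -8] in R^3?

3

Put the 3×3 matrix [u₁|u₂|u₃] into echelon form.
Reduction leaves 3 leading entries, giving rank 3.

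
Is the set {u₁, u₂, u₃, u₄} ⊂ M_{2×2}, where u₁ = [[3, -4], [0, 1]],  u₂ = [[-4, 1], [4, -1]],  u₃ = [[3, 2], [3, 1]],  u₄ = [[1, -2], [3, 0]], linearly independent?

linearly independent

Write each element as a coordinate vector in ℝ⁴ using {E₁₁, E₁₂, E₂₁, E₂₂}.
Row-reduce the matrix whose columns are u₁, u₂, u₃, u₄.
The reduction yields 4 nonzero rows, so the rank is 4.
Since rank = 4 (the number of vectors), the set is linearly independent.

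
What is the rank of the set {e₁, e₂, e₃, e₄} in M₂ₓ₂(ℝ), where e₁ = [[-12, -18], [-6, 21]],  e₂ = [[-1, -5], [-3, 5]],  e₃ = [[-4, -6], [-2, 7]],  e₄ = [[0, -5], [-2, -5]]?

Use coordinates relative to {E₁₁, E₁₂, E₂₁, E₂₂}.
Apply Gaussian elimination to the matrix whose rows are e₁, e₂, e₃, e₄.
The echelon form has 3 nonzero rows, so the rank is 3.

3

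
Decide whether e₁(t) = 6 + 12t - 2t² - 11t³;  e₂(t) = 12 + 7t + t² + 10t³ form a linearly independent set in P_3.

Take coordinates with respect to the standard basis {1, t, …, t³}.
Place the vectors as rows of a 2×4 matrix and reduce to echelon form.
The reduction yields 2 nonzero rows, so the rank is 2.
Since rank = 2 (the number of vectors), the set is linearly independent.

linearly independent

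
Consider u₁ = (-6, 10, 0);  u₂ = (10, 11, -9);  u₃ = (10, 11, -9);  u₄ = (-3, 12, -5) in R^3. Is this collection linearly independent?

There are 4 vectors in a 3-dimensional space, so they cannot be linearly independent.

linearly dependent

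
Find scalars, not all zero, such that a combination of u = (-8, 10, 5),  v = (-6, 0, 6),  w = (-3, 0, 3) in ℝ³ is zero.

v - 2w = 0

Row-reduce the matrix with u, v, w as columns; the null space gives the coefficients.
A generator of the null space is (0, 1, -2).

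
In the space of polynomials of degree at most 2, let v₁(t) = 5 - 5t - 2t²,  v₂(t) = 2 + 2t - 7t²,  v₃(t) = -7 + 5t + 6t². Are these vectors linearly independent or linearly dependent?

Take coordinates with respect to the standard basis {1, t, t²}.
Form the 3×3 matrix with these as columns; its determinant is 2.
A nonzero determinant means the columns are linearly independent.

linearly independent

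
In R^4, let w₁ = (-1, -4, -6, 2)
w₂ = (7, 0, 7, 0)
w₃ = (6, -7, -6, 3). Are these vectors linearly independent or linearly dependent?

Row-reduce the matrix whose columns are w₁, w₂, w₃.
The reduction yields 3 nonzero rows, so the rank is 3.
Since rank = 3 (the number of vectors), the set is linearly independent.

linearly independent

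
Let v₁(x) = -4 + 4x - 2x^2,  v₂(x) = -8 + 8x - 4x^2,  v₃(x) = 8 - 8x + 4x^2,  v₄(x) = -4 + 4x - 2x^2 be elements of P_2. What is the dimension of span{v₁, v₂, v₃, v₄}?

Pass to coordinate vectors with respect to the basis {1, x, x^2}.
Put the 3×4 matrix [v₁|v₂|v₃|v₄] into echelon form.
Reduction leaves 1 leading entry, giving rank 1.
(With 4 elements in a 3-dimensional space the rank is at most 3.)

dim = 1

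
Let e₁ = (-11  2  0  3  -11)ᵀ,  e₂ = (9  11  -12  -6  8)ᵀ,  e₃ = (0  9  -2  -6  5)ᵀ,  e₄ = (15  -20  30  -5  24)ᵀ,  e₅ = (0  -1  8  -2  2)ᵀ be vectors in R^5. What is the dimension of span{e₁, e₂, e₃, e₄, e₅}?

4

Put the 5×5 matrix [e₁|e₂|e₃|e₄|e₅] into echelon form.
Exactly 4 pivots survive; hence the rank is 4.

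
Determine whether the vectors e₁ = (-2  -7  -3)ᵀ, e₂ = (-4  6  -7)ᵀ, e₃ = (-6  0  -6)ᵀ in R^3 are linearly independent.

linearly independent

The matrix [e₁|e₂|e₃] has determinant -162.
A nonzero determinant means the columns are linearly independent.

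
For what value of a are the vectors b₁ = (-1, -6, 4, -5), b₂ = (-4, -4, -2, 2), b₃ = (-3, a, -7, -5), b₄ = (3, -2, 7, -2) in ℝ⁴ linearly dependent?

The set is linearly dependent precisely when det[b₁; b₂; b₃; b₄] = 0.
The determinant works out to 84 - 112*a.
Setting this to zero gives a = 3/4.

a = 3/4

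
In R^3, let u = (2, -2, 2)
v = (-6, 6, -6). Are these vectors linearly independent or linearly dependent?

linearly dependent

Row-reduce the matrix whose columns are u, v.
The reduction yields 1 nonzero row, so the rank is 1.
Since rank 1 < 2, the set is linearly dependent.
Indeed 3u + v = 0.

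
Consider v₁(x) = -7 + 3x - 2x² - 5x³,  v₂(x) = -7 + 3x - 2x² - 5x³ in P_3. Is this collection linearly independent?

linearly dependent

Take coordinates with respect to the standard basis {1, x, …, x³}.
Two of the vectors are equal, giving an immediate dependence.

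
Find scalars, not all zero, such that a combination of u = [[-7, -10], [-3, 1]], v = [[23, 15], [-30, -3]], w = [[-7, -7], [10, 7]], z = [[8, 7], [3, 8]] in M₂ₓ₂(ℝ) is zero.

Write each element as a vector in ℝ⁴ using {E₁₁, E₁₂, E₂₁, E₂₂}.
Write the vectors as columns of a matrix and find a nonzero vector in its null space.
A generator of the null space is (2, -1, -3, 2).

2u - v - 3w + 2z = 0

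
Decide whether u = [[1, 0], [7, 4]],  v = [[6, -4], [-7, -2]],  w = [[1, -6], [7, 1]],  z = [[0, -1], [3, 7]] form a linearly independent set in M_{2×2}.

linearly independent

Take coordinates with respect to the standard basis {E₁₁, E₁₂, E₂₁, E₂₂}.
Place the vectors as rows of a 4×4 matrix and reduce to echelon form.
The reduction yields 4 nonzero rows, so the rank is 4.
Since rank = 4 (the number of vectors), the set is linearly independent.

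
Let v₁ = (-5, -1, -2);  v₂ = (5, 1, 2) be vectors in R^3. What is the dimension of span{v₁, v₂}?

Apply Gaussian elimination to the matrix whose rows are v₁, v₂.
Exactly 1 pivot survives; hence the rank is 1.

1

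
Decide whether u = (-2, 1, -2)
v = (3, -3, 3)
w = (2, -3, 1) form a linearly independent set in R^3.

Place the vectors as rows of a 3×3 matrix and reduce to echelon form.
The reduction yields 3 nonzero rows, so the rank is 3.
Since rank = 3 (the number of vectors), the set is linearly independent.

linearly independent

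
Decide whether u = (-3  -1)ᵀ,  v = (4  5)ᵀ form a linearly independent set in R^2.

Form the 2×2 matrix with these as columns; its determinant is -11.
A nonzero determinant means the columns are linearly independent.

linearly independent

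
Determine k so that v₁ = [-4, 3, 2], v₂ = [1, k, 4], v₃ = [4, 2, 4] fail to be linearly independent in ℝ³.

The vectors are dependent exactly when the determinant of the matrix with rows v₁, v₂, v₃ vanishes.
Expanding, det = 72 - 24*k.
Setting this to zero gives k = 3.

k = 3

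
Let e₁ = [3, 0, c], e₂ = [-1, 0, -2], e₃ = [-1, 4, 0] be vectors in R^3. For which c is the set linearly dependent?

The set is linearly dependent precisely when det[e₁; e₂; e₃] = 0.
Expanding, det = 24 - 4*c.
Solving 24 - 4*c = 0 yields c = 6.

c = 6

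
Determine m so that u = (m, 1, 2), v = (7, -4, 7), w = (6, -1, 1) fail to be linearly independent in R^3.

m = -23

The set is linearly dependent precisely when det[u; v; w] = 0.
Expanding, det = 3*m + 69.
This vanishes exactly when m = -23.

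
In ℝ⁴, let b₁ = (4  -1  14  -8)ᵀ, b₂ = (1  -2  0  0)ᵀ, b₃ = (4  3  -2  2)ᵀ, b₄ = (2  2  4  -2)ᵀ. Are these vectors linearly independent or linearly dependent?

linearly dependent

Place the vectors as rows of a 4×4 matrix and reduce to echelon form.
The reduction yields 3 nonzero rows, so the rank is 3.
Since rank 3 < 4, the set is linearly dependent.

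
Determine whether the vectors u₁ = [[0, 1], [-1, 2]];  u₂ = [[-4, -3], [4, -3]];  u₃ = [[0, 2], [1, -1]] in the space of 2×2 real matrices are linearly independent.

Take coordinates with respect to the standard basis {E₁₁, E₁₂, E₂₁, E₂₂}.
Place the vectors as rows of a 3×4 matrix and reduce to echelon form.
The reduction yields 3 nonzero rows, so the rank is 3.
Since rank = 3 (the number of vectors), the set is linearly independent.

linearly independent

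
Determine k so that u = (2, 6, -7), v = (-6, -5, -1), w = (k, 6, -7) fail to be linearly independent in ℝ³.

k = 2

Place the vectors as rows of a 3×3 matrix; dependence ⇔ determinant zero.
Cofactor expansion gives det = 82 - 41*k.
Solving 82 - 41*k = 0 yields k = 2.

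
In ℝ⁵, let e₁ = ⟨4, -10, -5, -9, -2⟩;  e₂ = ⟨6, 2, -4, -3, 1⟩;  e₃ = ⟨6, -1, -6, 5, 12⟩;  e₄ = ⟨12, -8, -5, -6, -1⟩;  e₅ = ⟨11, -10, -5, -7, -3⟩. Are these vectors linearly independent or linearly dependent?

linearly independent

Place the vectors as rows of a 5×5 matrix and reduce to echelon form.
The reduction yields 5 nonzero rows, so the rank is 5.
Since rank = 5 (the number of vectors), the set is linearly independent.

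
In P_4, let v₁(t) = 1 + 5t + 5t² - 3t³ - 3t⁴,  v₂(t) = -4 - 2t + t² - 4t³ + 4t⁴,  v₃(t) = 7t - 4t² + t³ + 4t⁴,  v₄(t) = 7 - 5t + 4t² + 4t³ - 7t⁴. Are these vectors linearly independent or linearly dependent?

Write each element as a coordinate vector in ℝ⁵ using {1, t, …, t⁴}.
Row-reduce the matrix whose columns are v₁, v₂, v₃, v₄.
The reduction yields 4 nonzero rows, so the rank is 4.
Since rank = 4 (the number of vectors), the set is linearly independent.

linearly independent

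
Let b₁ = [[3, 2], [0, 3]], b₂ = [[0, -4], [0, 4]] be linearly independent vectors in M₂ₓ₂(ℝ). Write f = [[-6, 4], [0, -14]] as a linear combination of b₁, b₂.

Work in coordinates with respect to the standard basis {E₁₁, E₁₂, E₂₁, E₂₂}.
Set up the augmented matrix [b₁ | b₂ | f] and row-reduce.
Row-reducing the augmented matrix gives the unique coefficients (a₁, a₂) = (-2, -2).

f = -2b₁ - 2b₂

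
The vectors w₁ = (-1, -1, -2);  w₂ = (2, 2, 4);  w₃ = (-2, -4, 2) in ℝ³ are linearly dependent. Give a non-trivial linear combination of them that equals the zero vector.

Set up α₁w₁ + … + α₃w₃ = 0 and solve the homogeneous system.
The free variable yields coefficients (2, 1, 0) (any nonzero multiple also works).

2w₁ + w₂ = 0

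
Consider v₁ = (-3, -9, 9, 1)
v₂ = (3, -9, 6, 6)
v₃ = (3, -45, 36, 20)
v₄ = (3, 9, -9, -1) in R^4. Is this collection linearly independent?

Place the vectors as rows of a 4×4 matrix and reduce to echelon form.
The reduction yields 2 nonzero rows, so the rank is 2.
Since rank 2 < 4, the set is linearly dependent.
Indeed 2v₁ + 3v₂ - v₃ = 0.

linearly dependent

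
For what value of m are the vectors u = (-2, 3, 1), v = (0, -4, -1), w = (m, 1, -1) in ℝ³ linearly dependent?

m = 10

The vectors are dependent exactly when the determinant of the matrix with rows u, v, w vanishes.
Expanding, det = m - 10.
This vanishes exactly when m = 10.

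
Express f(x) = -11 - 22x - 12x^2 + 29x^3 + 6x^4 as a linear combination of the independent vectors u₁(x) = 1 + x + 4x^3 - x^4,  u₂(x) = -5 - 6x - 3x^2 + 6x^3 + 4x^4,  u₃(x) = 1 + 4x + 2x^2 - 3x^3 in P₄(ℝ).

Work in coordinates with respect to the standard basis {1, x, …, x^4}.
Set up the augmented matrix [u₁ | u₂ | u₃ | f] and row-reduce.
The system has the unique solution (α₁, α₂, α₃) = (2, 2, -3).

f = 2u₁ + 2u₂ - 3u₃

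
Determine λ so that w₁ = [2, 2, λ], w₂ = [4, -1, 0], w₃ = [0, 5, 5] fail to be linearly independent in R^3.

Dependence holds iff the 3×3 matrix [w₁ w₂ w₃] is singular.
The determinant works out to 20*λ - 50.
Solving 20*λ - 50 = 0 yields λ = 5/2.

λ = 5/2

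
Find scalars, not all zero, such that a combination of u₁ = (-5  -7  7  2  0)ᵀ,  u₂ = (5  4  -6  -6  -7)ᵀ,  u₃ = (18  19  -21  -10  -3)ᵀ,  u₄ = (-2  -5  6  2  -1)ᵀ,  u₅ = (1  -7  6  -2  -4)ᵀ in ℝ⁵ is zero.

Row-reduce the matrix with u₁, u₂, u₃, u₄, u₅ as columns; the null space gives the coefficients.
A generator of the null space is (3, 0, 1, 1, -1).

3u₁ + u₃ + u₄ - u₅ = 0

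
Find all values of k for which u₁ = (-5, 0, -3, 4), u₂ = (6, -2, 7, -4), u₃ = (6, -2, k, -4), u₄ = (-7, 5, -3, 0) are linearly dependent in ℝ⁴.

k = 7

Dependence holds iff the 4×4 matrix [u₁ u₂ u₃ u₄] is singular.
The determinant works out to 252 - 36*k.
Solving 252 - 36*k = 0 yields k = 7.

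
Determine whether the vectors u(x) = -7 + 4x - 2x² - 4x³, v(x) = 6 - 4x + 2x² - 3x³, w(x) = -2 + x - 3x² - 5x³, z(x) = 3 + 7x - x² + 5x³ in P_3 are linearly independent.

Take coordinates with respect to the standard basis {1, x, …, x³}.
The matrix [u|v|w|z] has determinant 970.
A nonzero determinant means the columns are linearly independent.

linearly independent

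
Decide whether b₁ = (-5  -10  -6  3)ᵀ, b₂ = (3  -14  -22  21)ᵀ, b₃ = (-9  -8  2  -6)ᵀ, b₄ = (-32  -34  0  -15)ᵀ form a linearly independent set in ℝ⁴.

linearly dependent

Row-reduce the matrix whose columns are b₁, b₂, b₃, b₄.
The reduction yields 2 nonzero rows, so the rank is 2.
Since rank 2 < 4, the set is linearly dependent.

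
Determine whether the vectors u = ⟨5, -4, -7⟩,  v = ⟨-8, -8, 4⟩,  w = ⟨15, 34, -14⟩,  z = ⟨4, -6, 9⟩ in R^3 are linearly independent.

linearly dependent

There are 4 vectors in a 3-dimensional space, so they cannot be linearly independent.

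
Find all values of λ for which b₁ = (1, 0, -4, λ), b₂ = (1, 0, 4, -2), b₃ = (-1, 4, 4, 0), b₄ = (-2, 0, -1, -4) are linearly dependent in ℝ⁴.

The set is linearly dependent precisely when det[b₁; b₂; b₃; b₄] = 0.
The determinant works out to 200 - 28*λ.
Solving 200 - 28*λ = 0 yields λ = 50/7.

λ = 50/7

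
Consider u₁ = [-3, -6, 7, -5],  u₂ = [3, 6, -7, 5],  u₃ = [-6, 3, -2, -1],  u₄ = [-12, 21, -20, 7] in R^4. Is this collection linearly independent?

linearly dependent

Row-reduce the matrix whose columns are u₁, u₂, u₃, u₄.
The reduction yields 2 nonzero rows, so the rank is 2.
Since rank 2 < 4, the set is linearly dependent.
Indeed u₁ + u₂ = 0.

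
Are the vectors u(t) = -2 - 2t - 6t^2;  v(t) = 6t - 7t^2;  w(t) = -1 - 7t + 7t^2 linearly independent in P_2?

Write each element as a coordinate vector in ℝ³ using {1, t, t^2}.
Row-reduce the matrix whose columns are u, v, w.
The reduction yields 3 nonzero rows, so the rank is 3.
Since rank = 3 (the number of vectors), the set is linearly independent.

linearly independent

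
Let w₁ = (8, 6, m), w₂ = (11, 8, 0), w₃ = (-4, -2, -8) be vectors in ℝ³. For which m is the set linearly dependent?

m = -8/5

Dependence holds iff the 3×3 matrix [w₁ w₂ w₃] is singular.
The determinant works out to 10*m + 16.
This vanishes exactly when m = -8/5.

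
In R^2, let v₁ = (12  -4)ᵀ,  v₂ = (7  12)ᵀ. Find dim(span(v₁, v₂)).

Put the 2×2 matrix [v₁|v₂] into echelon form.
There are 2 pivot columns, so rank = 2.

dim = 2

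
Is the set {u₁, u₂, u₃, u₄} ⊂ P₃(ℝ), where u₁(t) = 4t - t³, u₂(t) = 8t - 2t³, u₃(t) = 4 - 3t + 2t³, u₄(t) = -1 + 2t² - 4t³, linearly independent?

Take coordinates with respect to the standard basis {1, t, …, t³}.
One vector is a scalar multiple of another, so the set is dependent.

linearly dependent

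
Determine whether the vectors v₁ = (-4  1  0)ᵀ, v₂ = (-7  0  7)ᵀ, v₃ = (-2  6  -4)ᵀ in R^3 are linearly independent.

linearly independent

Form the 3×3 matrix with these as columns; its determinant is 126.
A nonzero determinant means the columns are linearly independent.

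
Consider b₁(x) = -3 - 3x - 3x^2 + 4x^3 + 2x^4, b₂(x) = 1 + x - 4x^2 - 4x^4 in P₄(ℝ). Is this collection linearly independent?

Write each element as a coordinate vector in ℝ⁵ using {1, x, …, x^4}.
Place the vectors as rows of a 2×5 matrix and reduce to echelon form.
The reduction yields 2 nonzero rows, so the rank is 2.
Since rank = 2 (the number of vectors), the set is linearly independent.

linearly independent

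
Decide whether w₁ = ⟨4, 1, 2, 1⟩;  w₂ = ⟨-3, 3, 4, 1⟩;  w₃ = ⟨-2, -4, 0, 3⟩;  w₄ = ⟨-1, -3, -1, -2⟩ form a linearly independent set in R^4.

Form the 4×4 matrix with these as columns; its determinant is -315.
A nonzero determinant means the columns are linearly independent.

linearly independent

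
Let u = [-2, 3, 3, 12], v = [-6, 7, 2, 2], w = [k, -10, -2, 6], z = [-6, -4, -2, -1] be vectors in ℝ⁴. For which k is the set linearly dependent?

k = 0

The vectors are dependent exactly when the determinant of the matrix with rows u, v, w, z vanishes.
The determinant works out to -69*k.
Setting this to zero gives k = 0.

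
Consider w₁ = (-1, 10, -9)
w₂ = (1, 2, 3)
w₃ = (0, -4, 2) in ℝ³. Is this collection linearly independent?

Row-reduce the matrix whose columns are w₁, w₂, w₃.
The reduction yields 2 nonzero rows, so the rank is 2.
Since rank 2 < 3, the set is linearly dependent.

linearly dependent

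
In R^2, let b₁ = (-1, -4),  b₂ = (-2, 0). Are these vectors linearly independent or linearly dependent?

linearly independent

Row-reduce the matrix whose columns are b₁, b₂.
The reduction yields 2 nonzero rows, so the rank is 2.
Since rank = 2 (the number of vectors), the set is linearly independent.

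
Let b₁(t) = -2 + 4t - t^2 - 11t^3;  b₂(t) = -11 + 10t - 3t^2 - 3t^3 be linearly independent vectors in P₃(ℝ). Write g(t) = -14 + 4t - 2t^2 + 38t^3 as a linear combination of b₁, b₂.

g = -4b₁ + 2b₂

Take coordinate vectors relative to {1, t, …, t^3}.
Set up the augmented matrix [b₁ | b₂ | g] and row-reduce.
Back-substitution yields (a₁, a₂) = (-4, 2).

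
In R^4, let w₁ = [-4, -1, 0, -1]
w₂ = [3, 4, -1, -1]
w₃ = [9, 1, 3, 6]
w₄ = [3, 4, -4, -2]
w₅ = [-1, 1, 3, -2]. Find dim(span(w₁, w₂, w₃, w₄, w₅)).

dim = 4

Put the 4×5 matrix [w₁|w₂|w₃|w₄|w₅] into echelon form.
Reduction leaves 4 leading entries, giving rank 4.
(With 5 elements in a 4-dimensional space the rank is at most 4.)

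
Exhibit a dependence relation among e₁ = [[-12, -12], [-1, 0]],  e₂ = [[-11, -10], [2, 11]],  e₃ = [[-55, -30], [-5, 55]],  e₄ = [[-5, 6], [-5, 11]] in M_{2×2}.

Take coordinates with respect to {E₁₁, E₁₂, E₂₁, E₂₂}.
Row-reduce the matrix with e₁, e₂, e₃, e₄ as columns; the null space gives the coefficients.
A generator of the null space is (1, 3, -1, 2).

e₁ + 3e₂ - e₃ + 2e₄ = 0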